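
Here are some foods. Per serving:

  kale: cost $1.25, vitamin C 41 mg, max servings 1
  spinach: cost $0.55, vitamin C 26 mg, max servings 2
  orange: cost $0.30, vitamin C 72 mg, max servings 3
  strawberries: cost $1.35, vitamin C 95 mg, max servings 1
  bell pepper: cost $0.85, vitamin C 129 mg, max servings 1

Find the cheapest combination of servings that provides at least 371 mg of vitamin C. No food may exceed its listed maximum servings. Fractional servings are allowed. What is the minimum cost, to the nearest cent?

Cost per mg of vitamin C: orange $0.0042, bell pepper $0.0066, strawberries $0.0142, spinach $0.0212, kale $0.0305.
Take 3 servings of orange: +216.0 mg vitamin C for $0.90 (total $0.90, still need 155.0 mg).
Take 1 serving of bell pepper: +129.0 mg vitamin C for $0.85 (total $1.75, still need 26.0 mg).
Take 0.2737 servings of strawberries: +26.0 mg vitamin C for $0.37 (total $2.12, still need 0.0 mg).
Greedy by cheapest-per-mg is optimal for a single linear constraint, so the minimum cost is $2.12.

$2.12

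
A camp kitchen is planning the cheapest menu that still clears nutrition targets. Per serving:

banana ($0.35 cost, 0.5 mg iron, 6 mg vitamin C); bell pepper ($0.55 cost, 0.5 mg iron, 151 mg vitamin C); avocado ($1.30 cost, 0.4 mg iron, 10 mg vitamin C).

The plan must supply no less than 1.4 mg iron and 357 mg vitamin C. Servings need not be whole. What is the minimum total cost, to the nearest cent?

A basic optimal solution has at most two foods positive. Try each food alone and each pair with both targets met exactly.
banana only: max(1.4/0.5, 357/6) = 59.5 servings → $20.82.
bell pepper only: max(1.4/0.5, 357/151) = 2.8 servings → $1.54.
avocado only: max(1.4/0.4, 357/10) = 35.7 servings → $46.41.
banana + bell pepper with both tight: 0.4538 servings and 2.346 servings → $1.45.
banana + avocado with both targets exact would need a negative amount; discard.
bell pepper + avocado with both tight: 2.325 servings and 0.5939 servings → $2.05.
The minimum over all feasible corners is $1.45.

$1.45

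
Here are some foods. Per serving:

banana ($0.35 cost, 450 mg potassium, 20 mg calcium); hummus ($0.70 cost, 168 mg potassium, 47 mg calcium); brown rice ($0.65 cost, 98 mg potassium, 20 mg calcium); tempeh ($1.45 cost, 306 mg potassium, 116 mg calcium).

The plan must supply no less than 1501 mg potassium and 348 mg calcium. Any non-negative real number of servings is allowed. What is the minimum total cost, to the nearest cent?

$4.50

Check every corner: each single food scaled to meet both minima, and each pair solved so both constraints bind.
banana only: max(1501/450, 348/20) = 17.4 servings → $6.09.
hummus only: max(1501/168, 348/47) = 8.935 servings → $6.25.
brown rice only: max(1501/98, 348/20) = 17.4 servings → $11.31.
tempeh only: max(1501/306, 348/116) = 4.905 servings → $7.11.
banana + hummus with both tight: 0.6792 servings and 7.115 servings → $5.22.
banana + brown rice: intersection lies outside the first quadrant.
banana + tempeh with both tight: 1.468 servings and 2.747 servings → $4.50.
hummus + brown rice with both tight: 3.278 servings and 9.697 servings → $8.60.
hummus + tempeh with both targets exact would need a negative amount; discard.
brown rice + tempeh with both tight: 12.89 servings and 0.7782 servings → $9.50.
So the least-cost plan costs $4.50.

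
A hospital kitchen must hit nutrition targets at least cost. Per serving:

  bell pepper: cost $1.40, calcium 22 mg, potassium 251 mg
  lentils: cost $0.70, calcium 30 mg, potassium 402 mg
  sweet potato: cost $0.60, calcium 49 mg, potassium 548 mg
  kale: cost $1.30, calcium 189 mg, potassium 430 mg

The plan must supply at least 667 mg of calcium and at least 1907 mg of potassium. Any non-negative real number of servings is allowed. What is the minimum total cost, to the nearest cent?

Two binding constraints pin down two serving amounts, so the optimal mix uses at most two foods. The candidates are each food alone (scaled to the tighter of calcium/potassium) and each pair with both constraints tight.
bell pepper only: max(667/22, 1907/251) = 30.32 servings → $42.45.
lentils only: max(667/30, 1907/402) = 22.23 servings → $15.56.
sweet potato only: max(667/49, 1907/548) = 13.61 servings → $8.17.
kale only: max(667/189, 1907/430) = 4.435 servings → $5.77.
bell pepper + lentils: the both-tight solution has a negative serving — not a feasible corner.
bell pepper + sweet potato with both targets exact would need a negative amount; discard.
bell pepper + kale with both tight: 1.938 servings and 3.303 servings → $7.01.
lentils + sweet potato: intersection lies outside the first quadrant.
lentils + kale with both tight: 1.167 servings and 3.344 servings → $5.16.
sweet potato + kale with both tight: 0.8923 servings and 3.298 servings → $4.82.
So the least-cost plan costs $4.82.

$4.82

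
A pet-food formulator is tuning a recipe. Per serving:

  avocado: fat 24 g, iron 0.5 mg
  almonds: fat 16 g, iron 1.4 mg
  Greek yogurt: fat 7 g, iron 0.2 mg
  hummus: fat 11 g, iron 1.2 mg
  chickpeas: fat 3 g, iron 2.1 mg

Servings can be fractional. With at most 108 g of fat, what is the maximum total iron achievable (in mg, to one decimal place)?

75.6 mg

Iron per g fat: chickpeas 0.7, hummus 0.1091, almonds 0.0875, Greek yogurt 0.02857, avocado 0.02083.
With no serving limits, spend the whole fat allowance on chickpeas: 108 g / 3 g × 2.1 mg = 75.6 mg.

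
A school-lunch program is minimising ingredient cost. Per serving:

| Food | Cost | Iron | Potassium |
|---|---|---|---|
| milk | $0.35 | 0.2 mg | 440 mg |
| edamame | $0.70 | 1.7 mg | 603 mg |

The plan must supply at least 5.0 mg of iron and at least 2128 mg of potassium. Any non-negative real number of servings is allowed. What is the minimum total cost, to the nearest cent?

milk only: max(5.0/0.2, 2128/440) = 25 servings → $8.75.
edamame only: max(5.0/1.7, 2128/603) = 3.529 servings → $2.47.
milk + edamame with both tight: 0.9605 servings and 2.828 servings → $2.32.
Cheapest feasible corner: $2.32.

$2.32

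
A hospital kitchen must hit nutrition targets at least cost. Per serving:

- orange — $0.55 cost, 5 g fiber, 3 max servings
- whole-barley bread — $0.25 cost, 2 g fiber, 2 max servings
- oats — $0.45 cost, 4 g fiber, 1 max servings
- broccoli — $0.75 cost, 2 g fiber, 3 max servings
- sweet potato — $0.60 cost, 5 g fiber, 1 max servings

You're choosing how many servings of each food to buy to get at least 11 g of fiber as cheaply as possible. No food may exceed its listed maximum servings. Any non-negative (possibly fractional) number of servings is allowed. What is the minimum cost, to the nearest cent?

$1.21

Cost per g of fiber: orange $0.1100, oats $0.1125, sweet potato $0.1200, whole-barley bread $0.1250, broccoli $0.3750.
Take 2.2 servings of orange: +11.0 g fiber for $1.21 (total $1.21, still need 0.0 g).
Greedy by cheapest-per-g is optimal for a single linear constraint, so the minimum cost is $1.21.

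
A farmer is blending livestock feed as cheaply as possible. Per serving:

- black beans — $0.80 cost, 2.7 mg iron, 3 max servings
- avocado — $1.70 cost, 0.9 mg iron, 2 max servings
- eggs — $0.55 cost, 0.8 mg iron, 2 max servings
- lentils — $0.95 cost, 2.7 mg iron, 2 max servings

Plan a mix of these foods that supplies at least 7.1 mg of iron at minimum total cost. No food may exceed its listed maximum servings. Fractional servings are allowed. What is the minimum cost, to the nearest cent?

Cost per mg of iron: black beans $0.2963, lentils $0.3519, eggs $0.6875, avocado $1.8889.
Take 2.63 servings of black beans: +7.1 mg iron for $2.10 (total $2.10, still need 0.0 mg).
Greedy by cheapest-per-mg is optimal for a single linear constraint, so the minimum cost is $2.10.

$2.10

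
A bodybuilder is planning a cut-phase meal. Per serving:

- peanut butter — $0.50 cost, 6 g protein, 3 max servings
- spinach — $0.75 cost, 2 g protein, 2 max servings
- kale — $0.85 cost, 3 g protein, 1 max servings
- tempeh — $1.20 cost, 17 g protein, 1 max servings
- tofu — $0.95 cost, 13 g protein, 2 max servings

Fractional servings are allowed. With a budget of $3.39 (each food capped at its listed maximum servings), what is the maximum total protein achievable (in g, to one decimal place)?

46.5 g

Protein per dollar: tempeh 14.17, tofu 13.68, peanut butter 12, kale 3.529, spinach 2.667.
Take 1 serving of tempeh: spends $1.20, +17.0 g protein (running total 17.0 g).
Take 2 servings of tofu: spends $1.90, +26.0 g protein (running total 43.0 g).
Take 0.58 servings of peanut butter: spends $0.29, +3.5 g protein (running total 46.5 g).
Filling greedily by protein-per-dollar is optimal for one linear limit, giving 46.5 g.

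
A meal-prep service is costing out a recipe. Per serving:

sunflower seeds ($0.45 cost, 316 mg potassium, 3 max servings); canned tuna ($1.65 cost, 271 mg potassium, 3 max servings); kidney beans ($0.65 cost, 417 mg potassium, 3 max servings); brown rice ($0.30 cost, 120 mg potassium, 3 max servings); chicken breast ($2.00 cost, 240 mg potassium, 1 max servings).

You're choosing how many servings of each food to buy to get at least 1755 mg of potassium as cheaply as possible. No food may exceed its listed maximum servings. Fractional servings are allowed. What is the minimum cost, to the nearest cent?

Cost per mg of potassium: sunflower seeds $0.0014, kidney beans $0.0016, brown rice $0.0025, canned tuna $0.0061, chicken breast $0.0083.
Take 3 servings of sunflower seeds: +948.0 mg potassium for $1.35 (total $1.35, still need 807.0 mg).
Take 1.935 servings of kidney beans: +807.0 mg potassium for $1.26 (total $2.61, still need 0.0 mg).
Filling from the cheapest source first is optimal under one linear minimum: $2.61.

$2.61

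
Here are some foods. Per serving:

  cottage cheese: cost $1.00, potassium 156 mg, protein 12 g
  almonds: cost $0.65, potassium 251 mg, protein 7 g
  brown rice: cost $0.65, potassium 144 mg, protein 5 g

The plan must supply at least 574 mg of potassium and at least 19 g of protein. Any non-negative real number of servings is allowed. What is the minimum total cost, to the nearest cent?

$1.72

Compare the cost at each extreme point of the feasible region.
cottage cheese only: max(574/156, 19/12) = 3.679 servings → $3.68.
almonds only: max(574/251, 19/7) = 2.714 servings → $1.76.
brown rice only: max(574/144, 19/5) = 3.986 servings → $2.59.
cottage cheese + almonds with both tight: 0.3911 servings and 2.044 servings → $1.72.
cottage cheese + brown rice with both targets exact would need a negative amount; discard.
almonds + brown rice with both tight: 0.5425 servings and 3.04 servings → $2.33.
Cheapest feasible corner: $1.72.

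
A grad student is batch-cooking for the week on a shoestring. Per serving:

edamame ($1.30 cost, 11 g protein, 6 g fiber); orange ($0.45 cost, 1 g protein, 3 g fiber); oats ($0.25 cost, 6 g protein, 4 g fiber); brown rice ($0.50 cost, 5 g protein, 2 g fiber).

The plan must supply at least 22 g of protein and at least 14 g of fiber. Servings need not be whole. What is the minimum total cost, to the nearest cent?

$0.92

edamame only: max(22/11, 14/6) = 2.333 servings → $3.03.
orange only: max(22/1, 14/3) = 22 servings → $9.90.
oats only: max(22/6, 14/4) = 3.667 servings → $0.92.
brown rice only: max(22/5, 14/2) = 7 servings → $3.50.
edamame + orange with both tight: 1.926 servings and 0.8148 servings → $2.87.
edamame + oats with both tight: 0.5 servings and 2.75 servings → $1.34.
edamame + brown rice: the both-tight solution has a negative serving — not a feasible corner.
orange + oats with both targets exact would need a negative amount; discard.
orange + brown rice with both tight: 2 servings and 4 servings → $2.90.
oats + brown rice with both tight: 3.25 servings and 0.5 servings → $1.06.
Cheapest feasible corner: $0.92.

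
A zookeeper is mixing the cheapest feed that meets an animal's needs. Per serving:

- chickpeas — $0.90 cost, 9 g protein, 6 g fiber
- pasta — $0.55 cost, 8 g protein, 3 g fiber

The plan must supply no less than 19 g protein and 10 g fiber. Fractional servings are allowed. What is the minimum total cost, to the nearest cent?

Check every corner: each single food scaled to meet both minima, and each pair solved so both constraints bind.
chickpeas only: max(19/9, 10/6) = 2.111 servings → $1.90.
pasta only: max(19/8, 10/3) = 3.333 servings → $1.83.
chickpeas + pasta with both tight: 1.095 servings and 1.143 servings → $1.61.
So the least-cost plan costs $1.61.

$1.61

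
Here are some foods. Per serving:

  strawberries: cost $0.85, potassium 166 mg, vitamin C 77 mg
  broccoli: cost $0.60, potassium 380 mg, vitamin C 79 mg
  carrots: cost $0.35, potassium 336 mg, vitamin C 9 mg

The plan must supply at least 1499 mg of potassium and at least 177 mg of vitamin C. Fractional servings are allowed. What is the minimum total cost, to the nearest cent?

This is a tiny linear program; its minimum lies at a vertex of the feasible set. List the vertices and price them.
strawberries only: max(1499/166, 177/77) = 9.03 servings → $7.68.
broccoli only: max(1499/380, 177/79) = 3.945 servings → $2.37.
carrots only: max(1499/336, 177/9) = 19.67 servings → $6.88.
strawberries + broccoli: intersection lies outside the first quadrant.
strawberries + carrots with both tight: 1.886 servings and 3.529 servings → $2.84.
broccoli + carrots with both tight: 1.988 servings and 2.212 servings → $1.97.
So the least-cost plan costs $1.97.

$1.97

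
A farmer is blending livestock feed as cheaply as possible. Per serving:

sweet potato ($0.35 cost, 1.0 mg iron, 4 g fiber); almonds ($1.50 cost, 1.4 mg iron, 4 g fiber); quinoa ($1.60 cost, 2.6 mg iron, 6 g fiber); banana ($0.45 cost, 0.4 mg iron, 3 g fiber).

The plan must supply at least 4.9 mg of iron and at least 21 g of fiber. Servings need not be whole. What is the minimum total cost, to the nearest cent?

$1.84

sweet potato only: max(4.9/1.0, 21/4) = 5.25 servings → $1.84.
almonds only: max(4.9/1.4, 21/4) = 5.25 servings → $7.88.
quinoa only: max(4.9/2.6, 21/6) = 3.5 servings → $5.60.
banana only: max(4.9/0.4, 21/3) = 12.25 servings → $5.51.
sweet potato + almonds: the both-tight solution has a negative serving — not a feasible corner.
sweet potato + quinoa with both targets exact would need a negative amount; discard.
sweet potato + banana with both tight: 4.5 servings and 1 serving → $2.02.
almonds + quinoa with both targets exact would need a negative amount; discard.
almonds + banana with both tight: 2.423 servings and 3.769 servings → $5.33.
quinoa + banana with both tight: 1.167 servings and 4.667 servings → $3.97.
The minimum over all feasible corners is $1.84.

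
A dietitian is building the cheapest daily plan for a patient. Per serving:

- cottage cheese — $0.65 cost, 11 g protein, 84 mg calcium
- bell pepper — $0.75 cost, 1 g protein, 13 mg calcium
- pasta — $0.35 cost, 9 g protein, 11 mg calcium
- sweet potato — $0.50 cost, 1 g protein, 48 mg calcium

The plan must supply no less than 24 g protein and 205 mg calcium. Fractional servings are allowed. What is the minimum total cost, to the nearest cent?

At the optimum either one food covers both requirements or two foods hit both targets exactly; no other combination can be cheaper.
cottage cheese only: max(24/11, 205/84) = 2.44 servings → $1.59.
bell pepper only: max(24/1, 205/13) = 24 servings → $18.00.
pasta only: max(24/9, 205/11) = 18.64 servings → $6.52.
sweet potato only: max(24/1, 205/48) = 24 servings → $12.00.
cottage cheese + bell pepper with both tight: 1.814 servings and 4.051 servings → $4.22.
cottage cheese + pasta: the both-tight solution has a negative serving — not a feasible corner.
cottage cheese + sweet potato with both tight: 2.133 servings and 0.5383 servings → $1.66.
bell pepper + pasta with both tight: 14.92 servings and 1.009 servings → $11.54.
bell pepper + sweet potato: the both-tight solution has a negative serving — not a feasible corner.
pasta + sweet potato with both tight: 2.249 servings and 3.755 servings → $2.66.
So the least-cost plan costs $1.59.

$1.59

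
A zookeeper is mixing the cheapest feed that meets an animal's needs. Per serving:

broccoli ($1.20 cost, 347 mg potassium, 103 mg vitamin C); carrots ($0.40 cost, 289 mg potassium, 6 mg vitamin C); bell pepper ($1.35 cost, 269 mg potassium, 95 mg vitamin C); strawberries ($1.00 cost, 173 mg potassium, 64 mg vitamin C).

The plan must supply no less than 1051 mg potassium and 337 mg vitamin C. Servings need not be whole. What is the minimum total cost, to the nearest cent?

$3.93

broccoli only: max(1051/347, 337/103) = 3.272 servings → $3.93.
carrots only: max(1051/289, 337/6) = 56.17 servings → $22.47.
bell pepper only: max(1051/269, 337/95) = 3.907 servings → $5.27.
strawberries only: max(1051/173, 337/64) = 6.075 servings → $6.08.
broccoli + carrots: intersection lies outside the first quadrant.
broccoli + bell pepper with both tight: 1.748 servings and 1.652 servings → $4.33.
broccoli + strawberries with both tight: 2.042 servings and 1.979 servings → $4.43.
carrots + bell pepper with both tight: 0.3557 servings and 3.525 servings → $4.90.
carrots + strawberries with both tight: 0.5134 servings and 5.217 servings → $5.42.
bell pepper + strawberries: the both-tight solution has a negative serving — not a feasible corner.
Cheapest feasible corner: $3.93.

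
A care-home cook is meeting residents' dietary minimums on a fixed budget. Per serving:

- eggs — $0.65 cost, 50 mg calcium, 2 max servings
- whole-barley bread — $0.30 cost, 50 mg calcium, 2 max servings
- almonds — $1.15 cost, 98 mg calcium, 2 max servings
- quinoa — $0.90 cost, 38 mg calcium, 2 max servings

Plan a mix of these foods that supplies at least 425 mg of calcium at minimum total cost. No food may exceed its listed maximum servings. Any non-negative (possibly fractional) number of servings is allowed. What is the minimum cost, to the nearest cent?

Cost per mg of calcium: whole-barley bread $0.0060, almonds $0.0117, eggs $0.0130, quinoa $0.0237.
Take 2 servings of whole-barley bread: +100.0 mg calcium for $0.60 (total $0.60, still need 325.0 mg).
Take 2 servings of almonds: +196.0 mg calcium for $2.30 (total $2.90, still need 129.0 mg).
Take 2 servings of eggs: +100.0 mg calcium for $1.30 (total $4.20, still need 29.0 mg).
Take 0.7632 servings of quinoa: +29.0 mg calcium for $0.69 (total $4.89, still need 0.0 mg).
Filling from the cheapest source first is optimal under one linear minimum: $4.89.

$4.89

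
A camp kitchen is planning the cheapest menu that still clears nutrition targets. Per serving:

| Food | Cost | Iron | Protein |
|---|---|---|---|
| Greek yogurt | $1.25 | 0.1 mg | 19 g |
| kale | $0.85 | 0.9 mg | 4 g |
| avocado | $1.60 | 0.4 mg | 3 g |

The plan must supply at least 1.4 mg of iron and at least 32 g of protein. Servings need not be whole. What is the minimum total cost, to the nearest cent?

$2.93

This is a tiny linear program; its minimum lies at a vertex of the feasible set. List the vertices and price them.
Greek yogurt only: max(1.4/0.1, 32/19) = 14 servings → $17.50.
kale only: max(1.4/0.9, 32/4) = 8 servings → $6.80.
avocado only: max(1.4/0.4, 32/3) = 10.67 servings → $17.07.
Greek yogurt + kale with both tight: 1.389 servings and 1.401 servings → $2.93.
Greek yogurt + avocado with both tight: 1.178 servings and 3.205 servings → $6.60.
kale + avocado: intersection lies outside the first quadrant.
So the least-cost plan costs $2.93.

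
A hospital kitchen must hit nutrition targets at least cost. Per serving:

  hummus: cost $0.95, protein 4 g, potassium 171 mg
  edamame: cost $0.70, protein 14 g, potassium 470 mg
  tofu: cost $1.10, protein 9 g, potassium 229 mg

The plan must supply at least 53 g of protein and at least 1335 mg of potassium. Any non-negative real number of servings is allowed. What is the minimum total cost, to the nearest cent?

$2.65

At the optimum either one food covers both requirements or two foods hit both targets exactly; no other combination can be cheaper.
hummus only: max(53/4, 1335/171) = 13.25 servings → $12.59.
edamame only: max(53/14, 1335/470) = 3.786 servings → $2.65.
tofu only: max(53/9, 1335/229) = 5.889 servings → $6.48.
hummus + edamame: the both-tight solution has a negative serving — not a feasible corner.
hummus + tofu with both targets exact would need a negative amount; discard.
edamame + tofu: the both-tight solution has a negative serving — not a feasible corner.
The minimum over all feasible corners is $2.65.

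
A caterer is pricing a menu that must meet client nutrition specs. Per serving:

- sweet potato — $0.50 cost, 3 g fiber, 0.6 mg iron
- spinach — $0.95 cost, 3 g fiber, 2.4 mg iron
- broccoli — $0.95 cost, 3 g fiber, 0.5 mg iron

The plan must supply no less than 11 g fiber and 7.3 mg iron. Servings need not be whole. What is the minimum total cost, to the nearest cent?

$3.11

Compare the cost at each extreme point of the feasible region.
sweet potato only: max(11/3, 7.3/0.6) = 12.17 servings → $6.08.
spinach only: max(11/3, 7.3/2.4) = 3.667 servings → $3.48.
broccoli only: max(11/3, 7.3/0.5) = 14.6 servings → $13.87.
sweet potato + spinach with both tight: 0.8333 servings and 2.833 servings → $3.11.
sweet potato + broccoli: the both-tight solution has a negative serving — not a feasible corner.
spinach + broccoli with both tight: 2.877 servings and 0.7895 servings → $3.48.
So the least-cost plan costs $3.11.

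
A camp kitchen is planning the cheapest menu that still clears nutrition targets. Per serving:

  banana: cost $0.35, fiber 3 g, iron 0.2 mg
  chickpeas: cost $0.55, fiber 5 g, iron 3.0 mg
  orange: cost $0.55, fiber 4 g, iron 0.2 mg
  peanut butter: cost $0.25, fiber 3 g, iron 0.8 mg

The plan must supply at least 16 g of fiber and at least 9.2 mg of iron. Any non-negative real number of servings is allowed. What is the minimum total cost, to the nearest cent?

Check every corner: each single food scaled to meet both minima, and each pair solved so both constraints bind.
banana only: max(16/3, 9.2/0.2) = 46 servings → $16.10.
chickpeas only: max(16/5, 9.2/3.0) = 3.2 servings → $1.76.
orange only: max(16/4, 9.2/0.2) = 46 servings → $25.30.
peanut butter only: max(16/3, 9.2/0.8) = 11.5 servings → $2.88.
banana + chickpeas with both tight: 0.25 servings and 3.05 servings → $1.76.
banana + orange: intersection lies outside the first quadrant.
banana + peanut butter with both targets exact would need a negative amount; discard.
chickpeas + orange with both tight: 3.055 servings and 0.1818 servings → $1.78.
chickpeas + peanut butter with both tight: 2.96 servings and 0.4 servings → $1.73.
orange + peanut butter: the both-tight solution has a negative serving — not a feasible corner.
So the least-cost plan costs $1.73.

$1.73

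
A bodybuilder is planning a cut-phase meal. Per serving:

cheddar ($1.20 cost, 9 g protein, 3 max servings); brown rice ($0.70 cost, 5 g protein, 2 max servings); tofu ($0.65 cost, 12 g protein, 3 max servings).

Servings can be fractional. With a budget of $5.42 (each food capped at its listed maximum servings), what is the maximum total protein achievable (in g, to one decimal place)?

Protein per dollar: tofu 18.46, cheddar 7.5, brown rice 7.143.
Take 3 servings of tofu: spends $1.95, +36.0 g protein (running total 36.0 g).
Take 2.892 servings of cheddar: spends $3.47, +26.0 g protein (running total 62.0 g).
Greedy by best ratio exhausts the cost allowance optimally: 62.0 g.

62.0 g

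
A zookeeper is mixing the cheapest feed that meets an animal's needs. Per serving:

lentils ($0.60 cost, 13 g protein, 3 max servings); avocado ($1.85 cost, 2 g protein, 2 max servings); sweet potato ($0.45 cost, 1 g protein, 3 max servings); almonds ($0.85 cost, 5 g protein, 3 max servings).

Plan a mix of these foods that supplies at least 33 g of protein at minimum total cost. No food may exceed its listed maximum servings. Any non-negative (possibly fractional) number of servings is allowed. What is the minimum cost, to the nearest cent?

Cost per g of protein: lentils $0.0462, almonds $0.1700, sweet potato $0.4500, avocado $0.9250.
Take 2.538 servings of lentils: +33.0 g protein for $1.52 (total $1.52, still need 0.0 g).
Filling from the cheapest source first is optimal under one linear minimum: $1.52.

$1.52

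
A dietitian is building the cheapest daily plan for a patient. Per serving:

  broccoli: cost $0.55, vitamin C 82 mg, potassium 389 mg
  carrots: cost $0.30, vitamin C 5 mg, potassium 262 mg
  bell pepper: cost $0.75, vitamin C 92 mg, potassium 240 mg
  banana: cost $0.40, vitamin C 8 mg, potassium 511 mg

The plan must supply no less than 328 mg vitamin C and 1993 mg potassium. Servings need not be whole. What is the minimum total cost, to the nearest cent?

A basic optimal solution has at most two foods positive. Try each food alone and each pair with both targets met exactly.
broccoli only: max(328/82, 1993/389) = 5.123 servings → $2.82.
carrots only: max(328/5, 1993/262) = 65.6 servings → $19.68.
bell pepper only: max(328/92, 1993/240) = 8.304 servings → $6.23.
banana only: max(328/8, 1993/511) = 41 servings → $16.40.
broccoli + carrots with both tight: 3.888 servings and 1.834 servings → $2.69.
broccoli + bell pepper with both targets exact would need a negative amount; discard.
broccoli + banana with both tight: 3.91 servings and 0.9238 servings → $2.52.
carrots + bell pepper with both tight: 4.568 servings and 3.317 servings → $3.86.
carrots + banana: intersection lies outside the first quadrant.
bell pepper + banana with both tight: 3.363 servings and 2.321 servings → $3.45.
So the least-cost plan costs $2.52.

$2.52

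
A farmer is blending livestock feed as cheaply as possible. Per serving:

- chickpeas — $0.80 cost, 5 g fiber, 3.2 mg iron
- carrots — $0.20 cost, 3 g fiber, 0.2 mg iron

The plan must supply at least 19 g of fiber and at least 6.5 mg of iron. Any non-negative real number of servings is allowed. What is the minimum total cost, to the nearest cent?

$2.12

chickpeas only: max(19/5, 6.5/3.2) = 3.8 servings → $3.04.
carrots only: max(19/3, 6.5/0.2) = 32.5 servings → $6.50.
chickpeas + carrots with both tight: 1.826 servings and 3.291 servings → $2.12.
Cheapest feasible corner: $2.12.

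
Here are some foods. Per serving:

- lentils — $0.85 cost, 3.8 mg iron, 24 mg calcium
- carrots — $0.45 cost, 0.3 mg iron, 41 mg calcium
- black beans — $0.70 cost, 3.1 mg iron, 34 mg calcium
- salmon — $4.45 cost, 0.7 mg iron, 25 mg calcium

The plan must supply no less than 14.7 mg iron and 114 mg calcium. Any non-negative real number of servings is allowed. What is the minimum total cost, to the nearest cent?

$3.30

An LP optimum is at a vertex; with two nutrient constraints at most two foods are used. Check each candidate.
lentils only: max(14.7/3.8, 114/24) = 4.75 servings → $4.04.
carrots only: max(14.7/0.3, 114/41) = 49 servings → $22.05.
black beans only: max(14.7/3.1, 114/34) = 4.742 servings → $3.32.
salmon only: max(14.7/0.7, 114/25) = 21 servings → $93.45.
lentils + carrots with both tight: 3.826 servings and 0.541 servings → $3.50.
lentils + black beans with both tight: 2.672 servings and 1.467 servings → $3.30.
lentils + salmon with both tight: 3.679 servings and 1.028 servings → $7.70.
carrots + black beans with both targets exact would need a negative amount; discard.
carrots + salmon: the both-tight solution has a negative serving — not a feasible corner.
black beans + salmon: the both-tight solution has a negative serving — not a feasible corner.
Cheapest feasible corner: $3.30.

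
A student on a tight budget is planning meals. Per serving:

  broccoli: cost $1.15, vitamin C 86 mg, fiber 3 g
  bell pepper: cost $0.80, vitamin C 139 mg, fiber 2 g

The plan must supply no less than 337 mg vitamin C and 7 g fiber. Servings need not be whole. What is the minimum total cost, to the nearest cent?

A basic optimal solution has at most two foods positive. Try each food alone and each pair with both targets met exactly.
broccoli only: max(337/86, 7/3) = 3.919 servings → $4.51.
bell pepper only: max(337/139, 7/2) = 3.5 servings → $2.80.
broccoli + bell pepper with both tight: 1.22 servings and 1.669 servings → $2.74.
The minimum over all feasible corners is $2.74.

$2.74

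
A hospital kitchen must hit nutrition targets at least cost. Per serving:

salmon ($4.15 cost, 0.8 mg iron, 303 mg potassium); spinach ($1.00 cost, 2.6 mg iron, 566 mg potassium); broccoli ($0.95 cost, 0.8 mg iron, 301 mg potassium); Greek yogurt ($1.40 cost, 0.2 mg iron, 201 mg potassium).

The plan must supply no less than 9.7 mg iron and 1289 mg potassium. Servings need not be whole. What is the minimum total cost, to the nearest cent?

At the optimum either one food covers both requirements or two foods hit both targets exactly; no other combination can be cheaper.
salmon only: max(9.7/0.8, 1289/303) = 12.12 servings → $50.32.
spinach only: max(9.7/2.6, 1289/566) = 3.731 servings → $3.73.
broccoli only: max(9.7/0.8, 1289/301) = 12.12 servings → $11.52.
Greek yogurt only: max(9.7/0.2, 1289/201) = 48.5 servings → $67.90.
salmon + spinach with both targets exact would need a negative amount; discard.
salmon + broccoli with both targets exact would need a negative amount; discard.
salmon + Greek yogurt: intersection lies outside the first quadrant.
spinach + broccoli with both targets exact would need a negative amount; discard.
spinach + Greek yogurt: the both-tight solution has a negative serving — not a feasible corner.
broccoli + Greek yogurt with both targets exact would need a negative amount; discard.
Cheapest feasible corner: $3.73.

$3.73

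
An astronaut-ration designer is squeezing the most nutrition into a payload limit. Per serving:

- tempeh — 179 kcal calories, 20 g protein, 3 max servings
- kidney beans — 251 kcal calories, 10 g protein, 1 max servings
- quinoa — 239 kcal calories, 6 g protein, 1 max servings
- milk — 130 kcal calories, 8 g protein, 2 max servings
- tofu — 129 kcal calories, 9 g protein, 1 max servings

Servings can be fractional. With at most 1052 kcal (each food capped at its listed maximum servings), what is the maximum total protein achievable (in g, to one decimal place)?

Protein per kcal: tempeh 0.1117, tofu 0.06977, milk 0.06154, kidney beans 0.03984, quinoa 0.0251.
Take 3 servings of tempeh: uses 537 kcal, +60.0 g protein (running total 60.0 g).
Take 1 serving of tofu: uses 129 kcal, +9.0 g protein (running total 69.0 g).
Take 2 servings of milk: uses 260 kcal, +16.0 g protein (running total 85.0 g).
Take 0.502 servings of kidney beans: uses 126 kcal, +5.0 g protein (running total 90.0 g).
Greedy by best ratio exhausts the calories allowance optimally: 90.0 g.

90.0 g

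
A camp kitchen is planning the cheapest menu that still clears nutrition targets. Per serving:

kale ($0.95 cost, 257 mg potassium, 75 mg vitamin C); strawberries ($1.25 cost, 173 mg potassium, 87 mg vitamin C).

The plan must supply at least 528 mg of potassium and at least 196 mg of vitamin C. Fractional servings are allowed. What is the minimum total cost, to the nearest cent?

Compare the cost at each extreme point of the feasible region.
kale only: max(528/257, 196/75) = 2.613 servings → $2.48.
strawberries only: max(528/173, 196/87) = 3.052 servings → $3.82.
kale + strawberries with both tight: 1.282 servings and 1.148 servings → $2.65.
Cheapest feasible corner: $2.48.

$2.48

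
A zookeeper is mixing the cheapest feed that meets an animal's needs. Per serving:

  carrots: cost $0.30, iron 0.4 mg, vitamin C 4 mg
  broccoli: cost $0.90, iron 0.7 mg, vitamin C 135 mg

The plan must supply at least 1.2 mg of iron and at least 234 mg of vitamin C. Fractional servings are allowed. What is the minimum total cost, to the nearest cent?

Compare the cost at each extreme point of the feasible region.
carrots only: max(1.2/0.4, 234/4) = 58.5 servings → $17.55.
broccoli only: max(1.2/0.7, 234/135) = 1.733 servings → $1.56.
carrots + broccoli with both targets exact would need a negative amount; discard.
The minimum over all feasible corners is $1.56.

$1.56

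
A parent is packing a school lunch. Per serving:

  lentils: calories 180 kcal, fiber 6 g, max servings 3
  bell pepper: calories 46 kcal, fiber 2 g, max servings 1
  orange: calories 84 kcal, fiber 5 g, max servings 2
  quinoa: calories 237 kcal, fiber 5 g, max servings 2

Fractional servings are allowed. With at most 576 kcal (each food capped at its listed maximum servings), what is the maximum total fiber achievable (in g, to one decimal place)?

Fiber per kcal: orange 0.05952, bell pepper 0.04348, lentils 0.03333, quinoa 0.0211.
Take 2 servings of orange: uses 168 kcal, +10.0 g fiber (running total 10.0 g).
Take 1 serving of bell pepper: uses 46 kcal, +2.0 g fiber (running total 12.0 g).
Take 2.011 servings of lentils: uses 362 kcal, +12.1 g fiber (running total 24.1 g).
Greedy by best ratio exhausts the calories allowance optimally: 24.1 g.

24.1 g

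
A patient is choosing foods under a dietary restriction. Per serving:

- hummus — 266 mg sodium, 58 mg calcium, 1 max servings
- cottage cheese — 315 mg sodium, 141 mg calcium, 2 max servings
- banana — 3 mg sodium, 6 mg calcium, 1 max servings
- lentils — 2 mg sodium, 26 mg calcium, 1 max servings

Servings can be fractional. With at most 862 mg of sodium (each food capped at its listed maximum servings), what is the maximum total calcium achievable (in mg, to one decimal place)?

363.5 mg

Calcium per mg sodium: lentils 13, banana 2, cottage cheese 0.4476, hummus 0.218.
Take 1 serving of lentils: uses 2 mg sodium, +26.0 mg calcium (running total 26.0 mg).
Take 1 serving of banana: uses 3 mg sodium, +6.0 mg calcium (running total 32.0 mg).
Take 2 servings of cottage cheese: uses 630 mg sodium, +282.0 mg calcium (running total 314.0 mg).
Take 0.8534 servings of hummus: uses 227 mg sodium, +49.5 mg calcium (running total 363.5 mg).
Greedy by best ratio exhausts the sodium allowance optimally: 363.5 mg.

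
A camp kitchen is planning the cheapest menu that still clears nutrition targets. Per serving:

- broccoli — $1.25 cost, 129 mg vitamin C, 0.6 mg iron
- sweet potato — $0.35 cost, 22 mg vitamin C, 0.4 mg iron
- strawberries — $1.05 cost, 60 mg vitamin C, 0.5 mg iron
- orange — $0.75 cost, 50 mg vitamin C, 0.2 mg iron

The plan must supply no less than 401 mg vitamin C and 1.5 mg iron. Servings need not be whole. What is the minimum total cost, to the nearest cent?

Check every corner: each single food scaled to meet both minima, and each pair solved so both constraints bind.
broccoli only: max(401/129, 1.5/0.6) = 3.109 servings → $3.89.
sweet potato only: max(401/22, 1.5/0.4) = 18.23 servings → $6.38.
strawberries only: max(401/60, 1.5/0.5) = 6.683 servings → $7.02.
orange only: max(401/50, 1.5/0.2) = 8.02 servings → $6.01.
broccoli + sweet potato with both targets exact would need a negative amount; discard.
broccoli + strawberries: intersection lies outside the first quadrant.
broccoli + orange with both targets exact would need a negative amount; discard.
sweet potato + strawberries with both targets exact would need a negative amount; discard.
sweet potato + orange with both targets exact would need a negative amount; discard.
strawberries + orange: the both-tight solution has a negative serving — not a feasible corner.
Cheapest feasible corner: $3.89.

$3.89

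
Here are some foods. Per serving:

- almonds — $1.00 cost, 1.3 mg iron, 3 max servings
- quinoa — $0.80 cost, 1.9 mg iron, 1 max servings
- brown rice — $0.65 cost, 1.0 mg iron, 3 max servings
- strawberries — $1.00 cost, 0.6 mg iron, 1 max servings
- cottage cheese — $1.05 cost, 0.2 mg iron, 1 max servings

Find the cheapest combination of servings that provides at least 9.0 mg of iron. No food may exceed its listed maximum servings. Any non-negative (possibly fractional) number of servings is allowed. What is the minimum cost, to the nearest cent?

$6.08

Cost per mg of iron: quinoa $0.4211, brown rice $0.6500, almonds $0.7692, strawberries $1.6667, cottage cheese $5.2500.
Take 1 serving of quinoa: +1.9 mg iron for $0.80 (total $0.80, still need 7.1 mg).
Take 3 servings of brown rice: +3.0 mg iron for $1.95 (total $2.75, still need 4.1 mg).
Take 3 servings of almonds: +3.9 mg iron for $3.00 (total $5.75, still need 0.2 mg).
Take 0.3333 servings of strawberries: +0.2 mg iron for $0.33 (total $6.08, still need 0.0 mg).
Greedy by cheapest-per-mg is optimal for a single linear constraint, so the minimum cost is $6.08.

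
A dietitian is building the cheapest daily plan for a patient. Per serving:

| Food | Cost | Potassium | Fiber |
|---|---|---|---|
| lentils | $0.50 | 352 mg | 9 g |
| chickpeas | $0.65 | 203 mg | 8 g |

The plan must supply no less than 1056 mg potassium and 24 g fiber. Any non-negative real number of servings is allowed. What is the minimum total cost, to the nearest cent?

$1.50

A basic optimal solution has at most two foods positive. Try each food alone and each pair with both targets met exactly.
lentils only: max(1056/352, 24/9) = 3 servings → $1.50.
chickpeas only: max(1056/203, 24/8) = 5.202 servings → $3.38.
lentils + chickpeas with both targets exact would need a negative amount; discard.
The minimum over all feasible corners is $1.50.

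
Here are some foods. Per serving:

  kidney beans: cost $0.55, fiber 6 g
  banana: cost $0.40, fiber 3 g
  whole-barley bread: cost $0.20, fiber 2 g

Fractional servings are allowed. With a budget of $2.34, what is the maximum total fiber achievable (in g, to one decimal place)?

Fiber per dollar: kidney beans 10.91, whole-barley bread 10, banana 7.5.
With no serving limits, spend the whole cost allowance on kidney beans: $2.34 / $0.55 × 6 g = 25.5 g.

25.5 g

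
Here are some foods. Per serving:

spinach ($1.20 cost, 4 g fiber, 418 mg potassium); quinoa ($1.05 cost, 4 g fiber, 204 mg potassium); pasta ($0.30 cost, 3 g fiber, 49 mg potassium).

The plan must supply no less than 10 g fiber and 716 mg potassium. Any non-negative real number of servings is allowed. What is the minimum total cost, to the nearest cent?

This is a tiny linear program; its minimum lies at a vertex of the feasible set. List the vertices and price them.
spinach only: max(10/4, 716/418) = 2.5 servings → $3.00.
quinoa only: max(10/4, 716/204) = 3.51 servings → $3.69.
pasta only: max(10/3, 716/49) = 14.61 servings → $4.38.
spinach + quinoa with both tight: 0.9626 servings and 1.537 servings → $2.77.
spinach + pasta with both tight: 1.567 servings and 1.244 servings → $2.25.
quinoa + pasta: intersection lies outside the first quadrant.
The minimum over all feasible corners is $2.25.

$2.25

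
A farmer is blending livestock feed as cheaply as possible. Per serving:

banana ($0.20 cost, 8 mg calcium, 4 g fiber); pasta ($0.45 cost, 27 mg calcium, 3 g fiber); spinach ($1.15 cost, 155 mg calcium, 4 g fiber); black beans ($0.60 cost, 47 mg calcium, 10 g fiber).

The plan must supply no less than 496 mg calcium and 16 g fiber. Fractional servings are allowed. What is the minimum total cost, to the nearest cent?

$3.77

Two binding constraints pin down two serving amounts, so the optimal mix uses at most two foods. The candidates are each food alone (scaled to the tighter of calcium/fiber) and each pair with both constraints tight.
banana only: max(496/8, 16/4) = 62 servings → $12.40.
pasta only: max(496/27, 16/3) = 18.37 servings → $8.27.
spinach only: max(496/155, 16/4) = 4 servings → $4.60.
black beans only: max(496/47, 16/10) = 10.55 servings → $6.33.
banana + pasta with both targets exact would need a negative amount; discard.
banana + spinach with both tight: 0.8435 servings and 3.156 servings → $3.80.
banana + black beans: intersection lies outside the first quadrant.
pasta + spinach with both tight: 1.389 servings and 2.958 servings → $4.03.
pasta + black beans with both targets exact would need a negative amount; discard.
spinach + black beans with both tight: 3.09 servings and 0.3642 servings → $3.77.
So the least-cost plan costs $3.77.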